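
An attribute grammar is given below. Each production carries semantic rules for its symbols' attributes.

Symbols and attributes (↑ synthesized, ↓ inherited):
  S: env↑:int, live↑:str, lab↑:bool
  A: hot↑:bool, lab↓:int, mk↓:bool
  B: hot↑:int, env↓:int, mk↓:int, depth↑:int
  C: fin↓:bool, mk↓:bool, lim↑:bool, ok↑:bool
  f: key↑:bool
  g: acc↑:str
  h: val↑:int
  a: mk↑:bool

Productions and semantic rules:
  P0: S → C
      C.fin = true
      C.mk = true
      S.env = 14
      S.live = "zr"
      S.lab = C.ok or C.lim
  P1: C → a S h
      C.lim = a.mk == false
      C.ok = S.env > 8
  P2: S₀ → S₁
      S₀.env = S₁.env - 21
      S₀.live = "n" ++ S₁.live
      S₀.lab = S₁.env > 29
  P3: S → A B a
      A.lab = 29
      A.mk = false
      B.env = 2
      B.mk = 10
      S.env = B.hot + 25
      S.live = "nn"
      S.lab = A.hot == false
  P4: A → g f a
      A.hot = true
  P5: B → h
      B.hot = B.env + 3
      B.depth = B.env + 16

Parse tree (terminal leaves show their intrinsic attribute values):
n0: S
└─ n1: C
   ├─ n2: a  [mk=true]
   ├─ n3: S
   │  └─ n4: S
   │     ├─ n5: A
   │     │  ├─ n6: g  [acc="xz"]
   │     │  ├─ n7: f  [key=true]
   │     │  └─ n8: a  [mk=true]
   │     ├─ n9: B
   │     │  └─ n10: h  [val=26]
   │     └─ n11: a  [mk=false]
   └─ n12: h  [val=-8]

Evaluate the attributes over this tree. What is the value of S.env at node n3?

1. n1.fin = true  [true]
2. n1.mk = true  [true]
3. n2.mk = true  [terminal]
4. n5.lab = 29  [29]
5. n5.mk = false  [false]
6. n6.acc = "xz"  [terminal]
7. n7.key = true  [terminal]
8. n8.mk = true  [terminal]
9. n5.hot = true  [true]
10. n9.env = 2  [2]
11. n9.mk = 10  [10]
12. n10.val = 26  [terminal]
13. n9.hot = 5  [B.env + 3]
14. n9.depth = 18  [B.env + 16]
15. n11.mk = false  [terminal]
16. n4.env = 30  [B.hot + 25]
17. n4.live = "nn"  ["nn"]
18. n4.lab = false  [A.hot == false]
19. n3.env = 9  [S₁.env - 21]
20. n3.live = "nnn"  ["n" ++ S₁.live]
21. n3.lab = true  [S₁.env > 29]
22. n12.val = -8  [terminal]
23. n1.lim = false  [a.mk == false]
24. n1.ok = true  [S.env > 8]
25. n0.env = 14  [14]
26. n0.live = "zr"  ["zr"]
27. n0.lab = true  [C.ok or C.lim]

9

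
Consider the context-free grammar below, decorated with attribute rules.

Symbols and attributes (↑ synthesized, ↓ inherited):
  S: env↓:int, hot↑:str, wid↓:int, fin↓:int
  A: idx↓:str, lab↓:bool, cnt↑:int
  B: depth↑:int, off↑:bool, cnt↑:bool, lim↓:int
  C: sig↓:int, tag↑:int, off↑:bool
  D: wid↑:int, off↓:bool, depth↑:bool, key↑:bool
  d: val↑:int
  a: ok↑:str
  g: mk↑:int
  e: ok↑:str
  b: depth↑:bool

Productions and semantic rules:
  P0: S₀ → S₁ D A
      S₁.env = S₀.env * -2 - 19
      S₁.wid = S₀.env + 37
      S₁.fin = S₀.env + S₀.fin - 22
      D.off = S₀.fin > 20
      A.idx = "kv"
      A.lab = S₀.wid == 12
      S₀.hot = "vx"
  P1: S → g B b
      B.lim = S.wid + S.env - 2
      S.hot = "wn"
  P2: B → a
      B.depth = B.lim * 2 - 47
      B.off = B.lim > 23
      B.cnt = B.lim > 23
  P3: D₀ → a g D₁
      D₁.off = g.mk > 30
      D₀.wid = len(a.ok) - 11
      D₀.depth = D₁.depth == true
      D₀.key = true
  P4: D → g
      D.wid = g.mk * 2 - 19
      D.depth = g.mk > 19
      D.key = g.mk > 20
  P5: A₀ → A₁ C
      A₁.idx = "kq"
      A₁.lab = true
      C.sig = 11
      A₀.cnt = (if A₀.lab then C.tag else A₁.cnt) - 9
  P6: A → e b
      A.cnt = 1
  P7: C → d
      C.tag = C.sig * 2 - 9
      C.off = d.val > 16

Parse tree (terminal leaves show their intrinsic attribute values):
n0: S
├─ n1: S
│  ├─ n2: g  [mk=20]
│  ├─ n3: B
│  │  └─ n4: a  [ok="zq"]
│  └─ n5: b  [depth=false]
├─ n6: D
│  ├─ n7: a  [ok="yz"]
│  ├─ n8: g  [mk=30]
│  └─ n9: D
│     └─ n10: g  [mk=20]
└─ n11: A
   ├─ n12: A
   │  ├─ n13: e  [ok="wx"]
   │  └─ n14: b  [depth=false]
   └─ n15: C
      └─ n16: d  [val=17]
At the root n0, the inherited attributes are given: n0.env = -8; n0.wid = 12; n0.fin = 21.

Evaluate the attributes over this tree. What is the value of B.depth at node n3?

1

1. n0.env = -8  [given at root]
2. n0.wid = 12  [given at root]
3. n0.fin = 21  [given at root]
4. n1.env = -3  [S₀.env * -2 - 19]
5. n1.wid = 29  [S₀.env + 37]
6. n1.fin = -9  [S₀.env + S₀.fin - 22]
7. n2.mk = 20  [terminal]
8. n3.lim = 24  [S.wid + S.env - 2]
9. n4.ok = "zq"  [terminal]
10. n3.depth = 1  [B.lim * 2 - 47]
11. n3.off = true  [B.lim > 23]
12. n3.cnt = true  [B.lim > 23]
13. n5.depth = false  [terminal]
14. n1.hot = "wn"  ["wn"]
15. n6.off = true  [S₀.fin > 20]
16. n7.ok = "yz"  [terminal]
17. n8.mk = 30  [terminal]
18. n9.off = false  [g.mk > 30]
19. n10.mk = 20  [terminal]
20. n9.wid = 21  [g.mk * 2 - 19]
21. n9.depth = true  [g.mk > 19]
22. n9.key = false  [g.mk > 20]
23. n6.wid = -9  [len(a.ok) - 11]
24. n6.depth = true  [D₁.depth == true]
25. n6.key = true  [true]
26. n11.idx = "kv"  ["kv"]
27. n11.lab = true  [S₀.wid == 12]
28. n12.idx = "kq"  ["kq"]
29. n12.lab = true  [true]
30. n13.ok = "wx"  [terminal]
31. n14.depth = false  [terminal]
32. n12.cnt = 1  [1]
33. n15.sig = 11  [11]
34. n16.val = 17  [terminal]
35. n15.tag = 13  [C.sig * 2 - 9]
36. n15.off = true  [d.val > 16]
37. n11.cnt = 4  [(if A₀.lab then C.tag else A₁.cnt) - 9]
38. n0.hot = "vx"  ["vx"]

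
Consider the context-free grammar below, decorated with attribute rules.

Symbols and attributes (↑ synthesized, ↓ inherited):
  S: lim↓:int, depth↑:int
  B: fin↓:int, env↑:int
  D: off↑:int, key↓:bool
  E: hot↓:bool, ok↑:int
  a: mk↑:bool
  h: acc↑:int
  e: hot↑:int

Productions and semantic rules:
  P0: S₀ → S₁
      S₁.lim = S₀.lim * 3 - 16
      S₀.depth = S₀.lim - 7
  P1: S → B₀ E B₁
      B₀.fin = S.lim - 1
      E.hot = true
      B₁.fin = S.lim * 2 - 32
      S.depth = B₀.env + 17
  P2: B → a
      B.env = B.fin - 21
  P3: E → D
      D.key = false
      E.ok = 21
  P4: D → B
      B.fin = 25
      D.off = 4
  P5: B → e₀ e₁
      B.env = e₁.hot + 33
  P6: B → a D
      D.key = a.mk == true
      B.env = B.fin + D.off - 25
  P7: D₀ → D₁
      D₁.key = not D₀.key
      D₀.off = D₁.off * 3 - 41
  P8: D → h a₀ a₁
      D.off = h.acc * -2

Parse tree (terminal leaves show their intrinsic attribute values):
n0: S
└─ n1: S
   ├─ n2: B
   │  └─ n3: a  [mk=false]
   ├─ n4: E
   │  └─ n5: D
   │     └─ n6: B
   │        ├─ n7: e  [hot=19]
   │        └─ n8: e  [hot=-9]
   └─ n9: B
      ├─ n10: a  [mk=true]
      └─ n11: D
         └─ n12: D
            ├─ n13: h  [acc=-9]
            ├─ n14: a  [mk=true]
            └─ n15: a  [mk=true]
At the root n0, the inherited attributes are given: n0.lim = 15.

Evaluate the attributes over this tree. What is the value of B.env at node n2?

1. n0.lim = 15  [given at root]
2. n1.lim = 29  [S₀.lim * 3 - 16]
3. n2.fin = 28  [S.lim - 1]
4. n3.mk = false  [terminal]
5. n2.env = 7  [B.fin - 21]
6. n4.hot = true  [true]
7. n5.key = false  [false]
8. n6.fin = 25  [25]
9. n7.hot = 19  [terminal]
10. n8.hot = -9  [terminal]
11. n6.env = 24  [e₁.hot + 33]
12. n5.off = 4  [4]
13. n4.ok = 21  [21]
14. n9.fin = 26  [S.lim * 2 - 32]
15. n10.mk = true  [terminal]
16. n11.key = true  [a.mk == true]
17. n12.key = false  [not D₀.key]
18. n13.acc = -9  [terminal]
19. n14.mk = true  [terminal]
20. n15.mk = true  [terminal]
21. n12.off = 18  [h.acc * -2]
22. n11.off = 13  [D₁.off * 3 - 41]
23. n9.env = 14  [B.fin + D.off - 25]
24. n1.depth = 24  [B₀.env + 17]
25. n0.depth = 8  [S₀.lim - 7]

7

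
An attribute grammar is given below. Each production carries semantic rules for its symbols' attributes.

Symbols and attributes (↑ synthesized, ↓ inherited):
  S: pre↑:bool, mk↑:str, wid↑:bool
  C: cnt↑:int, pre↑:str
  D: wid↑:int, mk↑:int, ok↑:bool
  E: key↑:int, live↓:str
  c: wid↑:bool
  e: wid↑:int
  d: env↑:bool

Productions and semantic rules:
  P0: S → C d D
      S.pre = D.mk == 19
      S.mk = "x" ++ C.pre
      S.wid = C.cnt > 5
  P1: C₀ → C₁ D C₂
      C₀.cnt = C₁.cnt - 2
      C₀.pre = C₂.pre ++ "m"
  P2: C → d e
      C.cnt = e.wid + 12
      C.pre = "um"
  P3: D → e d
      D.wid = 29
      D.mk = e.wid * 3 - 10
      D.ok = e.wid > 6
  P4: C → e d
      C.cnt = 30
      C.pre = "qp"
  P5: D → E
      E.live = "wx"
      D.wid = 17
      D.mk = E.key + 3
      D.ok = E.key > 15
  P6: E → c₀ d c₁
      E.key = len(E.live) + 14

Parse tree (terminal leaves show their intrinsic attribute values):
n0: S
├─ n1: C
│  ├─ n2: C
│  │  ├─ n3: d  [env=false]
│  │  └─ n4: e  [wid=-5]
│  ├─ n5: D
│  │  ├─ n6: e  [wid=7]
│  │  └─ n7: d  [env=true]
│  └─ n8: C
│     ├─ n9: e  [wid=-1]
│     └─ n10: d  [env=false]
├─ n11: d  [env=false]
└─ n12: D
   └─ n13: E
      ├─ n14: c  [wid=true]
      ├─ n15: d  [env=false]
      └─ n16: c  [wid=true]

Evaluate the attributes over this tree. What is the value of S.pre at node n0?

true

1. n3.env = false  [terminal]
2. n4.wid = -5  [terminal]
3. n2.cnt = 7  [e.wid + 12]
4. n2.pre = "um"  ["um"]
5. n6.wid = 7  [terminal]
6. n7.env = true  [terminal]
7. n5.wid = 29  [29]
8. n5.mk = 11  [e.wid * 3 - 10]
9. n5.ok = true  [e.wid > 6]
10. n9.wid = -1  [terminal]
11. n10.env = false  [terminal]
12. n8.cnt = 30  [30]
13. n8.pre = "qp"  ["qp"]
14. n1.cnt = 5  [C₁.cnt - 2]
15. n1.pre = "qpm"  [C₂.pre ++ "m"]
16. n11.env = false  [terminal]
17. n13.live = "wx"  ["wx"]
18. n14.wid = true  [terminal]
19. n15.env = false  [terminal]
20. n16.wid = true  [terminal]
21. n13.key = 16  [len(E.live) + 14]
22. n12.wid = 17  [17]
23. n12.mk = 19  [E.key + 3]
24. n12.ok = true  [E.key > 15]
25. n0.pre = true  [D.mk == 19]
26. n0.mk = "xqpm"  ["x" ++ C.pre]
27. n0.wid = false  [C.cnt > 5]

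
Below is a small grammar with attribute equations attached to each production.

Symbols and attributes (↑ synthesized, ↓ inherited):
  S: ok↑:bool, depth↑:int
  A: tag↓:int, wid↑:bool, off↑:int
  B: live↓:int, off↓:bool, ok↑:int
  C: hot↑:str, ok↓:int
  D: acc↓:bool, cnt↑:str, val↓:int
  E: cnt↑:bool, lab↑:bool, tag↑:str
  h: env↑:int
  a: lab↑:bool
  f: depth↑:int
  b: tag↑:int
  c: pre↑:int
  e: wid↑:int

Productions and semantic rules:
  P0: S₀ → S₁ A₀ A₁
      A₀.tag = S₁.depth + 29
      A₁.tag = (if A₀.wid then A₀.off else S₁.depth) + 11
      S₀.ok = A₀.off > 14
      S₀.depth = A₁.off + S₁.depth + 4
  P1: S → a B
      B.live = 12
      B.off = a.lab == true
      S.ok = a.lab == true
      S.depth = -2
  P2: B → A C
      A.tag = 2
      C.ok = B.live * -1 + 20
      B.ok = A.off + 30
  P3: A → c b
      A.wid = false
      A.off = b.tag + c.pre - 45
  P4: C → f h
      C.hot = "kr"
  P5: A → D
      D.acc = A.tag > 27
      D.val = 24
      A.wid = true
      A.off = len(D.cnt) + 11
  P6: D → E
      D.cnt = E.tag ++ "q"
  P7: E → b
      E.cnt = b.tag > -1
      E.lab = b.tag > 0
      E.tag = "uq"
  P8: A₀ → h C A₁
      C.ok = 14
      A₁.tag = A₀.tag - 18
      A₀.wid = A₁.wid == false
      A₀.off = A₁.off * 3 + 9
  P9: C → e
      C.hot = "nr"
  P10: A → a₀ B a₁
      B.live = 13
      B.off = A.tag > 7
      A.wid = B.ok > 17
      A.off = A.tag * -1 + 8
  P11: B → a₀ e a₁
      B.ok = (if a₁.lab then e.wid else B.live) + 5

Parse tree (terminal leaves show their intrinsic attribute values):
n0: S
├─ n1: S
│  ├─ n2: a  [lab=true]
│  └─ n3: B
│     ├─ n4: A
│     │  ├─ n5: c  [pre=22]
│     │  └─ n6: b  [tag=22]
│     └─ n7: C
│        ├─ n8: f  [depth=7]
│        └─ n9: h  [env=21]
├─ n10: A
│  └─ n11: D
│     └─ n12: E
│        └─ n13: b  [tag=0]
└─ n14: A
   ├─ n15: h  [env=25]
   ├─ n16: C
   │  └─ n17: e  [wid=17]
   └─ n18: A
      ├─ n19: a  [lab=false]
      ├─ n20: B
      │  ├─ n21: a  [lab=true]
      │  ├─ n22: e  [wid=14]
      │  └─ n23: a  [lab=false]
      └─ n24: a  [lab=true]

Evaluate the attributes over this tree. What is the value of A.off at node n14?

12

1. n2.lab = true  [terminal]
2. n3.live = 12  [12]
3. n3.off = true  [a.lab == true]
4. n4.tag = 2  [2]
5. n5.pre = 22  [terminal]
6. n6.tag = 22  [terminal]
7. n4.wid = false  [false]
8. n4.off = -1  [b.tag + c.pre - 45]
9. n7.ok = 8  [B.live * -1 + 20]
10. n8.depth = 7  [terminal]
11. n9.env = 21  [terminal]
12. n7.hot = "kr"  ["kr"]
13. n3.ok = 29  [A.off + 30]
14. n1.ok = true  [a.lab == true]
15. n1.depth = -2  [-2]
16. n10.tag = 27  [S₁.depth + 29]
17. n11.acc = false  [A.tag > 27]
18. n11.val = 24  [24]
19. n13.tag = 0  [terminal]
20. n12.cnt = true  [b.tag > -1]
21. n12.lab = false  [b.tag > 0]
22. n12.tag = "uq"  ["uq"]
23. n11.cnt = "uqq"  [E.tag ++ "q"]
24. n10.wid = true  [true]
25. n10.off = 14  [len(D.cnt) + 11]
26. n14.tag = 25  [(if A₀.wid then A₀.off else S₁.depth) + 11]
27. n15.env = 25  [terminal]
28. n16.ok = 14  [14]
29. n17.wid = 17  [terminal]
30. n16.hot = "nr"  ["nr"]
31. n18.tag = 7  [A₀.tag - 18]
32. n19.lab = false  [terminal]
33. n20.live = 13  [13]
34. n20.off = false  [A.tag > 7]
35. n21.lab = true  [terminal]
36. n22.wid = 14  [terminal]
37. n23.lab = false  [terminal]
38. n20.ok = 18  [(if a₁.lab then e.wid else B.live) + 5]
39. n24.lab = true  [terminal]
40. n18.wid = true  [B.ok > 17]
41. n18.off = 1  [A.tag * -1 + 8]
42. n14.wid = false  [A₁.wid == false]
43. n14.off = 12  [A₁.off * 3 + 9]
44. n0.ok = false  [A₀.off > 14]
45. n0.depth = 14  [A₁.off + S₁.depth + 4]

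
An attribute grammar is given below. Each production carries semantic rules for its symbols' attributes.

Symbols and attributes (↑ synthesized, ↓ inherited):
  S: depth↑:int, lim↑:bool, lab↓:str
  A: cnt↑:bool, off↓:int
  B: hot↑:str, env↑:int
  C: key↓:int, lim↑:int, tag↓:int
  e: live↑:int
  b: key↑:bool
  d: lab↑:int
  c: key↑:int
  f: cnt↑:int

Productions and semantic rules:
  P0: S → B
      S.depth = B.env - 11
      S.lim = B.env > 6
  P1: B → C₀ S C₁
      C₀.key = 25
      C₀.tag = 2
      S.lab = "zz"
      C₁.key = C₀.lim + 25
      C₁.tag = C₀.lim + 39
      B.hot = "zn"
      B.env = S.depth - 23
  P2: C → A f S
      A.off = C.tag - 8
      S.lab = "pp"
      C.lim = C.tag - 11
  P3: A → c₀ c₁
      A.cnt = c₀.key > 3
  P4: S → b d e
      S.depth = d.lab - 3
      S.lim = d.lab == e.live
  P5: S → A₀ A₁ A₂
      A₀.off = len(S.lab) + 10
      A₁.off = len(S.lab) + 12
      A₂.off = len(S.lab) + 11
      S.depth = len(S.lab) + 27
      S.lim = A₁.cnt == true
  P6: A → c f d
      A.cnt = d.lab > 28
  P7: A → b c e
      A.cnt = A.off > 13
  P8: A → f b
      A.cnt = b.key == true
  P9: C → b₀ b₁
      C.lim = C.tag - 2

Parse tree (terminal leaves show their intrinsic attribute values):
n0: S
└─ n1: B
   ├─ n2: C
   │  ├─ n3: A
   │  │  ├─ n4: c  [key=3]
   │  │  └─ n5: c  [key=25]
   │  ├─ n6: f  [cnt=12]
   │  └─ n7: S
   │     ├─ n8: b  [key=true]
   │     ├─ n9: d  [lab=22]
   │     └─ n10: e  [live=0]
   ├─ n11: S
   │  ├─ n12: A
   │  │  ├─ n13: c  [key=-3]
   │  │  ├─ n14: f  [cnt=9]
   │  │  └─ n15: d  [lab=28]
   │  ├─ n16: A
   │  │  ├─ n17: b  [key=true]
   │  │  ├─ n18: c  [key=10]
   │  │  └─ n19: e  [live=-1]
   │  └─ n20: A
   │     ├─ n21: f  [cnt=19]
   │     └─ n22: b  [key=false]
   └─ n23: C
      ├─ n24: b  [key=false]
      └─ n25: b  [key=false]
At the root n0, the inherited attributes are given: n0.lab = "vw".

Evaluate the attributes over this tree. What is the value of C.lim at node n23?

1. n0.lab = "vw"  [given at root]
2. n2.key = 25  [25]
3. n2.tag = 2  [2]
4. n3.off = -6  [C.tag - 8]
5. n4.key = 3  [terminal]
6. n5.key = 25  [terminal]
7. n3.cnt = false  [c₀.key > 3]
8. n6.cnt = 12  [terminal]
9. n7.lab = "pp"  ["pp"]
10. n8.key = true  [terminal]
11. n9.lab = 22  [terminal]
12. n10.live = 0  [terminal]
13. n7.depth = 19  [d.lab - 3]
14. n7.lim = false  [d.lab == e.live]
15. n2.lim = -9  [C.tag - 11]
16. n11.lab = "zz"  ["zz"]
17. n12.off = 12  [len(S.lab) + 10]
18. n13.key = -3  [terminal]
19. n14.cnt = 9  [terminal]
20. n15.lab = 28  [terminal]
21. n12.cnt = false  [d.lab > 28]
22. n16.off = 14  [len(S.lab) + 12]
23. n17.key = true  [terminal]
24. n18.key = 10  [terminal]
25. n19.live = -1  [terminal]
26. n16.cnt = true  [A.off > 13]
27. n20.off = 13  [len(S.lab) + 11]
28. n21.cnt = 19  [terminal]
29. n22.key = false  [terminal]
30. n20.cnt = false  [b.key == true]
31. n11.depth = 29  [len(S.lab) + 27]
32. n11.lim = true  [A₁.cnt == true]
33. n23.key = 16  [C₀.lim + 25]
34. n23.tag = 30  [C₀.lim + 39]
35. n24.key = false  [terminal]
36. n25.key = false  [terminal]
37. n23.lim = 28  [C.tag - 2]
38. n1.hot = "zn"  ["zn"]
39. n1.env = 6  [S.depth - 23]
40. n0.depth = -5  [B.env - 11]
41. n0.lim = false  [B.env > 6]

28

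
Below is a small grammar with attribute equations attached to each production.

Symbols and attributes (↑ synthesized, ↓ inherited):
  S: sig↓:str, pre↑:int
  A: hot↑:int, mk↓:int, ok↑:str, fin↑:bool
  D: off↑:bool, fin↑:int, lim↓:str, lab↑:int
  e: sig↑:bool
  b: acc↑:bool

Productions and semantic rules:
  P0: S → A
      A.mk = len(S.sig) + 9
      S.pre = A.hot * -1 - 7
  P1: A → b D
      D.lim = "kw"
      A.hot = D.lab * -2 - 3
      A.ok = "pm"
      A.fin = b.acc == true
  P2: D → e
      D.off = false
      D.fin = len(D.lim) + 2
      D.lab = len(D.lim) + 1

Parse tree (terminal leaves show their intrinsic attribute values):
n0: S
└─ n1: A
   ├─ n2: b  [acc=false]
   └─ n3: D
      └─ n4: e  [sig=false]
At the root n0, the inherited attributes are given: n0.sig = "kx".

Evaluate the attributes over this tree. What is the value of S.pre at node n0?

1. n0.sig = "kx"  [given at root]
2. n1.mk = 11  [len(S.sig) + 9]
3. n2.acc = false  [terminal]
4. n3.lim = "kw"  ["kw"]
5. n4.sig = false  [terminal]
6. n3.off = false  [false]
7. n3.fin = 4  [len(D.lim) + 2]
8. n3.lab = 3  [len(D.lim) + 1]
9. n1.hot = -9  [D.lab * -2 - 3]
10. n1.ok = "pm"  ["pm"]
11. n1.fin = false  [b.acc == true]
12. n0.pre = 2  [A.hot * -1 - 7]

2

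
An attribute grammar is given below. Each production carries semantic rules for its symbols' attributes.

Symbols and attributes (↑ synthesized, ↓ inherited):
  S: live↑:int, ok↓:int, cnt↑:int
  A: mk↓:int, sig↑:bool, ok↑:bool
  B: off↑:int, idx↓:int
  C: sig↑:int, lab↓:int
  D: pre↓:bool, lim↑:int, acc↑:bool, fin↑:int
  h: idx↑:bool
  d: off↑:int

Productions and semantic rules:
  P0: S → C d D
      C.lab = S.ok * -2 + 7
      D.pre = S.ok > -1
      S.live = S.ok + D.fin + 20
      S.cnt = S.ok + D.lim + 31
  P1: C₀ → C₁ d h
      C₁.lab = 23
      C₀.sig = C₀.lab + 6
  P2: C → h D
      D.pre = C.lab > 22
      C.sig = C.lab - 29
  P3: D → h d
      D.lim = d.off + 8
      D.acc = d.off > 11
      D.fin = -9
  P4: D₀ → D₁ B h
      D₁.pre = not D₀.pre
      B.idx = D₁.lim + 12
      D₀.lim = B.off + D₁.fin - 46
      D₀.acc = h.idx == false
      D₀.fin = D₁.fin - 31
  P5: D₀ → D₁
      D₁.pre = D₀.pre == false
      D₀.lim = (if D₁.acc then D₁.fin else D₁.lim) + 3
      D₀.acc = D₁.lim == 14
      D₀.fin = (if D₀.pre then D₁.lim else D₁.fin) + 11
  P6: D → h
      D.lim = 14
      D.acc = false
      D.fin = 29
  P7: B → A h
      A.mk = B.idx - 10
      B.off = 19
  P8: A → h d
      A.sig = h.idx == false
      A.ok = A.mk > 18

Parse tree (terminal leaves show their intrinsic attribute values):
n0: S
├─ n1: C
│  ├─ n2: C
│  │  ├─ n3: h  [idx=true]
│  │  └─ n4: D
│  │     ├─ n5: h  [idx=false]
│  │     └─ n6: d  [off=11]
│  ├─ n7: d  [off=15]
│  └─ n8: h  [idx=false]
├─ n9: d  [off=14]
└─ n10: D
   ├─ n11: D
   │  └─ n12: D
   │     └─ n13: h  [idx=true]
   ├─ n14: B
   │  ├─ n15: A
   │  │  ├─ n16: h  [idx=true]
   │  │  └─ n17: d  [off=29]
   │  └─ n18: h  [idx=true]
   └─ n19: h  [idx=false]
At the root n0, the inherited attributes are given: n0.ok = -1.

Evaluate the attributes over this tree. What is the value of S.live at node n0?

13

1. n0.ok = -1  [given at root]
2. n1.lab = 9  [S.ok * -2 + 7]
3. n2.lab = 23  [23]
4. n3.idx = true  [terminal]
5. n4.pre = true  [C.lab > 22]
6. n5.idx = false  [terminal]
7. n6.off = 11  [terminal]
8. n4.lim = 19  [d.off + 8]
9. n4.acc = false  [d.off > 11]
10. n4.fin = -9  [-9]
11. n2.sig = -6  [C.lab - 29]
12. n7.off = 15  [terminal]
13. n8.idx = false  [terminal]
14. n1.sig = 15  [C₀.lab + 6]
15. n9.off = 14  [terminal]
16. n10.pre = false  [S.ok > -1]
17. n11.pre = true  [not D₀.pre]
18. n12.pre = false  [D₀.pre == false]
19. n13.idx = true  [terminal]
20. n12.lim = 14  [14]
21. n12.acc = false  [false]
22. n12.fin = 29  [29]
23. n11.lim = 17  [(if D₁.acc then D₁.fin else D₁.lim) + 3]
24. n11.acc = true  [D₁.lim == 14]
25. n11.fin = 25  [(if D₀.pre then D₁.lim else D₁.fin) + 11]
26. n14.idx = 29  [D₁.lim + 12]
27. n15.mk = 19  [B.idx - 10]
28. n16.idx = true  [terminal]
29. n17.off = 29  [terminal]
30. n15.sig = false  [h.idx == false]
31. n15.ok = true  [A.mk > 18]
32. n18.idx = true  [terminal]
33. n14.off = 19  [19]
34. n19.idx = false  [terminal]
35. n10.lim = -2  [B.off + D₁.fin - 46]
36. n10.acc = true  [h.idx == false]
37. n10.fin = -6  [D₁.fin - 31]
38. n0.live = 13  [S.ok + D.fin + 20]
39. n0.cnt = 28  [S.ok + D.lim + 31]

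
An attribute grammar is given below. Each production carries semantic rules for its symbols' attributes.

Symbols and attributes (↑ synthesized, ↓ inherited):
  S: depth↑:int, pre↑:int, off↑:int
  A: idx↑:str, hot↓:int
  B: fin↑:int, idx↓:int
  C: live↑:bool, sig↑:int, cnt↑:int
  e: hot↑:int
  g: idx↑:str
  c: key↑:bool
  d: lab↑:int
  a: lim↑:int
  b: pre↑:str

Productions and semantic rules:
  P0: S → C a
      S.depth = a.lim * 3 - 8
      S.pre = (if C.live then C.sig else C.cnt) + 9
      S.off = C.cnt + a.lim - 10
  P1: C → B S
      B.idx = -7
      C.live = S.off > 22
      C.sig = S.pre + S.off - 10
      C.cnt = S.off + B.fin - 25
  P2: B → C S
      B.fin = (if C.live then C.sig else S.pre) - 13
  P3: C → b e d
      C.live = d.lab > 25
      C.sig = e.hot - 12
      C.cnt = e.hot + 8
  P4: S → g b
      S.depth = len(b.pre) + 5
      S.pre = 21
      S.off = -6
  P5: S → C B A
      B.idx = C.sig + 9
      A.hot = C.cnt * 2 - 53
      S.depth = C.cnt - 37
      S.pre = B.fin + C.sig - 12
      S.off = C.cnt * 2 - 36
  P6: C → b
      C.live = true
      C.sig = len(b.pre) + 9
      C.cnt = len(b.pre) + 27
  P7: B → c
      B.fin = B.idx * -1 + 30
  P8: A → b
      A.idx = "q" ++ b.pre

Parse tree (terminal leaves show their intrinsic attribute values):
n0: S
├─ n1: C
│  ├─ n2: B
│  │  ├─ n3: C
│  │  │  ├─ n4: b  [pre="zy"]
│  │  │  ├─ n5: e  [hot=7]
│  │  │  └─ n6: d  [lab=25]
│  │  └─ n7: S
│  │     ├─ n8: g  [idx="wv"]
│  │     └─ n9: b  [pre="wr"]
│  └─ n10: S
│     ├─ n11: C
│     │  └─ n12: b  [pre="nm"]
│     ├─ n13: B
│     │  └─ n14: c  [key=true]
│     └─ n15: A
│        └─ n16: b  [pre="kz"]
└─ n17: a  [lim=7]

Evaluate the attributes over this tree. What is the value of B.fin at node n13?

10

1. n2.idx = -7  [-7]
2. n4.pre = "zy"  [terminal]
3. n5.hot = 7  [terminal]
4. n6.lab = 25  [terminal]
5. n3.live = false  [d.lab > 25]
6. n3.sig = -5  [e.hot - 12]
7. n3.cnt = 15  [e.hot + 8]
8. n8.idx = "wv"  [terminal]
9. n9.pre = "wr"  [terminal]
10. n7.depth = 7  [len(b.pre) + 5]
11. n7.pre = 21  [21]
12. n7.off = -6  [-6]
13. n2.fin = 8  [(if C.live then C.sig else S.pre) - 13]
14. n12.pre = "nm"  [terminal]
15. n11.live = true  [true]
16. n11.sig = 11  [len(b.pre) + 9]
17. n11.cnt = 29  [len(b.pre) + 27]
18. n13.idx = 20  [C.sig + 9]
19. n14.key = true  [terminal]
20. n13.fin = 10  [B.idx * -1 + 30]
21. n15.hot = 5  [C.cnt * 2 - 53]
22. n16.pre = "kz"  [terminal]
23. n15.idx = "qkz"  ["q" ++ b.pre]
24. n10.depth = -8  [C.cnt - 37]
25. n10.pre = 9  [B.fin + C.sig - 12]
26. n10.off = 22  [C.cnt * 2 - 36]
27. n1.live = false  [S.off > 22]
28. n1.sig = 21  [S.pre + S.off - 10]
29. n1.cnt = 5  [S.off + B.fin - 25]
30. n17.lim = 7  [terminal]
31. n0.depth = 13  [a.lim * 3 - 8]
32. n0.pre = 14  [(if C.live then C.sig else C.cnt) + 9]
33. n0.off = 2  [C.cnt + a.lim - 10]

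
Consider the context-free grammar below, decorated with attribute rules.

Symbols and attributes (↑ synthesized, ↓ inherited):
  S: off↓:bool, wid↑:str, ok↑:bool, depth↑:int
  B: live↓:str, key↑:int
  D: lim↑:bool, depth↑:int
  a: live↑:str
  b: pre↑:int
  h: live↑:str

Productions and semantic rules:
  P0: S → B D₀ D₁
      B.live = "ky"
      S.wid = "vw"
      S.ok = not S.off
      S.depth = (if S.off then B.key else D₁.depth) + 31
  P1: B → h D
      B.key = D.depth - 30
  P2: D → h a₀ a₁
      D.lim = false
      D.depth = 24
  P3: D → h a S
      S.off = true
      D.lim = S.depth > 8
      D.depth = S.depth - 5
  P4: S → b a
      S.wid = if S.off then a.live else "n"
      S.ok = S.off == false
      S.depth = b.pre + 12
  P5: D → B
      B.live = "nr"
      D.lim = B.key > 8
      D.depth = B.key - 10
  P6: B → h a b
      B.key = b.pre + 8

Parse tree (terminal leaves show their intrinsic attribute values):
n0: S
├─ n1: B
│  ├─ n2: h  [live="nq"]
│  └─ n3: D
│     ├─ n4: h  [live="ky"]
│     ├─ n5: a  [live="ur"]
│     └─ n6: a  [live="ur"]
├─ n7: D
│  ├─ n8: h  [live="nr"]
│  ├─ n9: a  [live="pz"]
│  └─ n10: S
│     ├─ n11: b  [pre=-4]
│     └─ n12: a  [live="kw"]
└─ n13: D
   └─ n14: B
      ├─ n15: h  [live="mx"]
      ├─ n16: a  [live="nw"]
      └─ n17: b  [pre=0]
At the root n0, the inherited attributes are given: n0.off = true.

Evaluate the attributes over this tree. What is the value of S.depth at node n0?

1. n0.off = true  [given at root]
2. n1.live = "ky"  ["ky"]
3. n2.live = "nq"  [terminal]
4. n4.live = "ky"  [terminal]
5. n5.live = "ur"  [terminal]
6. n6.live = "ur"  [terminal]
7. n3.lim = false  [false]
8. n3.depth = 24  [24]
9. n1.key = -6  [D.depth - 30]
10. n8.live = "nr"  [terminal]
11. n9.live = "pz"  [terminal]
12. n10.off = true  [true]
13. n11.pre = -4  [terminal]
14. n12.live = "kw"  [terminal]
15. n10.wid = "kw"  [if S.off then a.live else "n"]
16. n10.ok = false  [S.off == false]
17. n10.depth = 8  [b.pre + 12]
18. n7.lim = false  [S.depth > 8]
19. n7.depth = 3  [S.depth - 5]
20. n14.live = "nr"  ["nr"]
21. n15.live = "mx"  [terminal]
22. n16.live = "nw"  [terminal]
23. n17.pre = 0  [terminal]
24. n14.key = 8  [b.pre + 8]
25. n13.lim = false  [B.key > 8]
26. n13.depth = -2  [B.key - 10]
27. n0.wid = "vw"  ["vw"]
28. n0.ok = false  [not S.off]
29. n0.depth = 25  [(if S.off then B.key else D₁.depth) + 31]

25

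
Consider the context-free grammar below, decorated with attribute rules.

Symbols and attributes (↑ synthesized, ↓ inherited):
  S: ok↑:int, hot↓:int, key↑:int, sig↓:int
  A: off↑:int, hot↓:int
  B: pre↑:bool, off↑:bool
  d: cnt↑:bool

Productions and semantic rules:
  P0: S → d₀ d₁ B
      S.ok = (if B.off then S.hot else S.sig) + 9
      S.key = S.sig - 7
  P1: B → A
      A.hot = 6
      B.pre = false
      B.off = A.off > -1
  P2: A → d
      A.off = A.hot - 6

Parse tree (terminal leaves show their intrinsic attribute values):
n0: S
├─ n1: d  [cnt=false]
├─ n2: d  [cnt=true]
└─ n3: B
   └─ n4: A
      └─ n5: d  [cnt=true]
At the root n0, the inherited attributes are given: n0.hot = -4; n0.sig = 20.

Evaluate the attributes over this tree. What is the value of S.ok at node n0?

1. n0.hot = -4  [given at root]
2. n0.sig = 20  [given at root]
3. n1.cnt = false  [terminal]
4. n2.cnt = true  [terminal]
5. n4.hot = 6  [6]
6. n5.cnt = true  [terminal]
7. n4.off = 0  [A.hot - 6]
8. n3.pre = false  [false]
9. n3.off = true  [A.off > -1]
10. n0.ok = 5  [(if B.off then S.hot else S.sig) + 9]
11. n0.key = 13  [S.sig - 7]

5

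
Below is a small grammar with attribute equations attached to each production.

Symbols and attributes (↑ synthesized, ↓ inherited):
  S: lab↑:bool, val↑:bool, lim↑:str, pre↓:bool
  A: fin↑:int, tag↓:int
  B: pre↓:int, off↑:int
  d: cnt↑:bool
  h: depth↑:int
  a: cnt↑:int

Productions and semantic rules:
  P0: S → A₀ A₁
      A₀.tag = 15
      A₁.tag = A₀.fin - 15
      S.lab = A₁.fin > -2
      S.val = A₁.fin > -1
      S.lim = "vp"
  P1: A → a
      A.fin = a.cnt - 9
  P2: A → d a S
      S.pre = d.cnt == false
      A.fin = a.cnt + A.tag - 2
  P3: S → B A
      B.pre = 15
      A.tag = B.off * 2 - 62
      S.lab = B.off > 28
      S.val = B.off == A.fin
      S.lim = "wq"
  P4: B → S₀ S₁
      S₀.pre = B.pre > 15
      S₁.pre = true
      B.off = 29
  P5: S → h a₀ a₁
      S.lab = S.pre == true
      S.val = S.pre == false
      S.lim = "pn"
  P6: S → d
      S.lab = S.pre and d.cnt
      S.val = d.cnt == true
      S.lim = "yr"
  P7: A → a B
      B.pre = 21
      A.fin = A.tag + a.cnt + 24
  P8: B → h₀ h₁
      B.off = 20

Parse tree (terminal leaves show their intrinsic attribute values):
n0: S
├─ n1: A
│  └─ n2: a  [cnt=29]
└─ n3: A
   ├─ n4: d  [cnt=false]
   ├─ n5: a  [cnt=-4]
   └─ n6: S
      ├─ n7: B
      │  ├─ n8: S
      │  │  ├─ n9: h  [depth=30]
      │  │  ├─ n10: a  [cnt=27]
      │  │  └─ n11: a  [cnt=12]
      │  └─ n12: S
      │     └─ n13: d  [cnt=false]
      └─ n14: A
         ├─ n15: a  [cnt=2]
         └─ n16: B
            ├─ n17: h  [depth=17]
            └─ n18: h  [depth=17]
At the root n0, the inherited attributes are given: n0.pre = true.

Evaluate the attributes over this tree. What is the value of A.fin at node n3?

-1

1. n0.pre = true  [given at root]
2. n1.tag = 15  [15]
3. n2.cnt = 29  [terminal]
4. n1.fin = 20  [a.cnt - 9]
5. n3.tag = 5  [A₀.fin - 15]
6. n4.cnt = false  [terminal]
7. n5.cnt = -4  [terminal]
8. n6.pre = true  [d.cnt == false]
9. n7.pre = 15  [15]
10. n8.pre = false  [B.pre > 15]
11. n9.depth = 30  [terminal]
12. n10.cnt = 27  [terminal]
13. n11.cnt = 12  [terminal]
14. n8.lab = false  [S.pre == true]
15. n8.val = true  [S.pre == false]
16. n8.lim = "pn"  ["pn"]
17. n12.pre = true  [true]
18. n13.cnt = false  [terminal]
19. n12.lab = false  [S.pre and d.cnt]
20. n12.val = false  [d.cnt == true]
21. n12.lim = "yr"  ["yr"]
22. n7.off = 29  [29]
23. n14.tag = -4  [B.off * 2 - 62]
24. n15.cnt = 2  [terminal]
25. n16.pre = 21  [21]
26. n17.depth = 17  [terminal]
27. n18.depth = 17  [terminal]
28. n16.off = 20  [20]
29. n14.fin = 22  [A.tag + a.cnt + 24]
30. n6.lab = true  [B.off > 28]
31. n6.val = false  [B.off == A.fin]
32. n6.lim = "wq"  ["wq"]
33. n3.fin = -1  [a.cnt + A.tag - 2]
34. n0.lab = true  [A₁.fin > -2]
35. n0.val = false  [A₁.fin > -1]
36. n0.lim = "vp"  ["vp"]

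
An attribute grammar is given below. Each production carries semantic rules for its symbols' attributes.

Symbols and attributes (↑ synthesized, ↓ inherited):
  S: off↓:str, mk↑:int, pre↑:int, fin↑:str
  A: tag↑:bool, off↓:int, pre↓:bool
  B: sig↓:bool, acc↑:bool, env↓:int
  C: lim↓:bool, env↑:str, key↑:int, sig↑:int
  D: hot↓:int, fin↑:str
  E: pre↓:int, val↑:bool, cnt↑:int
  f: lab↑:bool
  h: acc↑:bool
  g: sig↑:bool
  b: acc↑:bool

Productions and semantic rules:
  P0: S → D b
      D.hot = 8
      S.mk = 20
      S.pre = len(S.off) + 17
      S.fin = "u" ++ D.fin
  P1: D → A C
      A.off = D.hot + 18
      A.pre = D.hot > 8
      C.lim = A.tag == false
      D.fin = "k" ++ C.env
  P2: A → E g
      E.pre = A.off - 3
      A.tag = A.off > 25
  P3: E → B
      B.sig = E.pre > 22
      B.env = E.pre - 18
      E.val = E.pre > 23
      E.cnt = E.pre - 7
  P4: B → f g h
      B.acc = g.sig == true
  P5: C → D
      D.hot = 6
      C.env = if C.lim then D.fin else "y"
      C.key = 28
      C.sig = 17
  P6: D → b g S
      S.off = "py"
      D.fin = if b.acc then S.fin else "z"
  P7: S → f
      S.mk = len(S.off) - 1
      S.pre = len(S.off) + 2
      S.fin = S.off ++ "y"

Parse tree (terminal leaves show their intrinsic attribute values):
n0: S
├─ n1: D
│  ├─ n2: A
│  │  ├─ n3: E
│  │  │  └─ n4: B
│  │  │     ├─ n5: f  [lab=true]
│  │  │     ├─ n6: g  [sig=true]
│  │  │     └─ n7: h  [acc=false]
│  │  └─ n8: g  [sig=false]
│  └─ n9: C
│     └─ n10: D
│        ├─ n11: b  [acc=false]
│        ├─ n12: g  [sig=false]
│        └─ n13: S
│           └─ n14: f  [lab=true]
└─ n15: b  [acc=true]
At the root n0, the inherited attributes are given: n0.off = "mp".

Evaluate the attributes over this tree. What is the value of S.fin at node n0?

1. n0.off = "mp"  [given at root]
2. n1.hot = 8  [8]
3. n2.off = 26  [D.hot + 18]
4. n2.pre = false  [D.hot > 8]
5. n3.pre = 23  [A.off - 3]
6. n4.sig = true  [E.pre > 22]
7. n4.env = 5  [E.pre - 18]
8. n5.lab = true  [terminal]
9. n6.sig = true  [terminal]
10. n7.acc = false  [terminal]
11. n4.acc = true  [g.sig == true]
12. n3.val = false  [E.pre > 23]
13. n3.cnt = 16  [E.pre - 7]
14. n8.sig = false  [terminal]
15. n2.tag = true  [A.off > 25]
16. n9.lim = false  [A.tag == false]
17. n10.hot = 6  [6]
18. n11.acc = false  [terminal]
19. n12.sig = false  [terminal]
20. n13.off = "py"  ["py"]
21. n14.lab = true  [terminal]
22. n13.mk = 1  [len(S.off) - 1]
23. n13.pre = 4  [len(S.off) + 2]
24. n13.fin = "pyy"  [S.off ++ "y"]
25. n10.fin = "z"  [if b.acc then S.fin else "z"]
26. n9.env = "y"  [if C.lim then D.fin else "y"]
27. n9.key = 28  [28]
28. n9.sig = 17  [17]
29. n1.fin = "ky"  ["k" ++ C.env]
30. n15.acc = true  [terminal]
31. n0.mk = 20  [20]
32. n0.pre = 19  [len(S.off) + 17]
33. n0.fin = "uky"  ["u" ++ D.fin]

"uky"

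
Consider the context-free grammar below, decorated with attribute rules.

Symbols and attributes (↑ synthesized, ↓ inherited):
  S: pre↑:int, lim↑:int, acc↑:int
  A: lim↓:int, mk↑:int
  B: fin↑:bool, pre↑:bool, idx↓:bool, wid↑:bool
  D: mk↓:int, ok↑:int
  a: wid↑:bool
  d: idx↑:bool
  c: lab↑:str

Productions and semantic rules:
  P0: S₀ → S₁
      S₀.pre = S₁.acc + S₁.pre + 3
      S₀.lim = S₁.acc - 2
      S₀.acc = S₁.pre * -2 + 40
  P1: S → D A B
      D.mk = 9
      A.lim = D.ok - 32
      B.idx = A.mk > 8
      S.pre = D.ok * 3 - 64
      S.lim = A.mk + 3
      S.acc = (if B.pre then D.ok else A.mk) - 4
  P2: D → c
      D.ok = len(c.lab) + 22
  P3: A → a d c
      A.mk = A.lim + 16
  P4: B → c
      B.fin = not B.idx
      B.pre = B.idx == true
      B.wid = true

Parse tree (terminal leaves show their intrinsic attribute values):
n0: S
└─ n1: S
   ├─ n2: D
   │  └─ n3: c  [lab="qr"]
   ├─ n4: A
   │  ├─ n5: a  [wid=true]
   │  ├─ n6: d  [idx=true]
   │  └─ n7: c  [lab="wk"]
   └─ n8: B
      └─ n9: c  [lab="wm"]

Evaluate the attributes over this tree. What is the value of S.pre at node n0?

15

1. n2.mk = 9  [9]
2. n3.lab = "qr"  [terminal]
3. n2.ok = 24  [len(c.lab) + 22]
4. n4.lim = -8  [D.ok - 32]
5. n5.wid = true  [terminal]
6. n6.idx = true  [terminal]
7. n7.lab = "wk"  [terminal]
8. n4.mk = 8  [A.lim + 16]
9. n8.idx = false  [A.mk > 8]
10. n9.lab = "wm"  [terminal]
11. n8.fin = true  [not B.idx]
12. n8.pre = false  [B.idx == true]
13. n8.wid = true  [true]
14. n1.pre = 8  [D.ok * 3 - 64]
15. n1.lim = 11  [A.mk + 3]
16. n1.acc = 4  [(if B.pre then D.ok else A.mk) - 4]
17. n0.pre = 15  [S₁.acc + S₁.pre + 3]
18. n0.lim = 2  [S₁.acc - 2]
19. n0.acc = 24  [S₁.pre * -2 + 40]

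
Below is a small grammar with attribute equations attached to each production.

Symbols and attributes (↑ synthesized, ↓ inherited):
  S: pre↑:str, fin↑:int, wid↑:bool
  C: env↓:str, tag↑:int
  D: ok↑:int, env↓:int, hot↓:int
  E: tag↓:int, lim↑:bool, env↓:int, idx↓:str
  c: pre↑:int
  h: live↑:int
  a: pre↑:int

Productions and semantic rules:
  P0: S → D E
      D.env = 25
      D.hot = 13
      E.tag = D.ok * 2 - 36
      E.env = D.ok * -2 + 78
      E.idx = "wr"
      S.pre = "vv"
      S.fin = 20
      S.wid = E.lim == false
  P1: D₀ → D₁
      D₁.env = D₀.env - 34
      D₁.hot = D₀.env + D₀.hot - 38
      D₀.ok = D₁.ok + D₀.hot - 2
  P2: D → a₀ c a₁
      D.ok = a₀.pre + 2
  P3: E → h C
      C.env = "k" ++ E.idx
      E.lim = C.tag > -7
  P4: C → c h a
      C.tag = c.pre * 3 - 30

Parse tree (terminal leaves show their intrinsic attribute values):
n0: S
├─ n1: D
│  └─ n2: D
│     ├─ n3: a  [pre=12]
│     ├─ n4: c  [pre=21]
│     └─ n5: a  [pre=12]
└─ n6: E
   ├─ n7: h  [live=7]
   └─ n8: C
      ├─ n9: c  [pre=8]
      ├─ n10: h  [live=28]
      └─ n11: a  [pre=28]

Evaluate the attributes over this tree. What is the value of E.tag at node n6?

14

1. n1.env = 25  [25]
2. n1.hot = 13  [13]
3. n2.env = -9  [D₀.env - 34]
4. n2.hot = 0  [D₀.env + D₀.hot - 38]
5. n3.pre = 12  [terminal]
6. n4.pre = 21  [terminal]
7. n5.pre = 12  [terminal]
8. n2.ok = 14  [a₀.pre + 2]
9. n1.ok = 25  [D₁.ok + D₀.hot - 2]
10. n6.tag = 14  [D.ok * 2 - 36]
11. n6.env = 28  [D.ok * -2 + 78]
12. n6.idx = "wr"  ["wr"]
13. n7.live = 7  [terminal]
14. n8.env = "kwr"  ["k" ++ E.idx]
15. n9.pre = 8  [terminal]
16. n10.live = 28  [terminal]
17. n11.pre = 28  [terminal]
18. n8.tag = -6  [c.pre * 3 - 30]
19. n6.lim = true  [C.tag > -7]
20. n0.pre = "vv"  ["vv"]
21. n0.fin = 20  [20]
22. n0.wid = false  [E.lim == false]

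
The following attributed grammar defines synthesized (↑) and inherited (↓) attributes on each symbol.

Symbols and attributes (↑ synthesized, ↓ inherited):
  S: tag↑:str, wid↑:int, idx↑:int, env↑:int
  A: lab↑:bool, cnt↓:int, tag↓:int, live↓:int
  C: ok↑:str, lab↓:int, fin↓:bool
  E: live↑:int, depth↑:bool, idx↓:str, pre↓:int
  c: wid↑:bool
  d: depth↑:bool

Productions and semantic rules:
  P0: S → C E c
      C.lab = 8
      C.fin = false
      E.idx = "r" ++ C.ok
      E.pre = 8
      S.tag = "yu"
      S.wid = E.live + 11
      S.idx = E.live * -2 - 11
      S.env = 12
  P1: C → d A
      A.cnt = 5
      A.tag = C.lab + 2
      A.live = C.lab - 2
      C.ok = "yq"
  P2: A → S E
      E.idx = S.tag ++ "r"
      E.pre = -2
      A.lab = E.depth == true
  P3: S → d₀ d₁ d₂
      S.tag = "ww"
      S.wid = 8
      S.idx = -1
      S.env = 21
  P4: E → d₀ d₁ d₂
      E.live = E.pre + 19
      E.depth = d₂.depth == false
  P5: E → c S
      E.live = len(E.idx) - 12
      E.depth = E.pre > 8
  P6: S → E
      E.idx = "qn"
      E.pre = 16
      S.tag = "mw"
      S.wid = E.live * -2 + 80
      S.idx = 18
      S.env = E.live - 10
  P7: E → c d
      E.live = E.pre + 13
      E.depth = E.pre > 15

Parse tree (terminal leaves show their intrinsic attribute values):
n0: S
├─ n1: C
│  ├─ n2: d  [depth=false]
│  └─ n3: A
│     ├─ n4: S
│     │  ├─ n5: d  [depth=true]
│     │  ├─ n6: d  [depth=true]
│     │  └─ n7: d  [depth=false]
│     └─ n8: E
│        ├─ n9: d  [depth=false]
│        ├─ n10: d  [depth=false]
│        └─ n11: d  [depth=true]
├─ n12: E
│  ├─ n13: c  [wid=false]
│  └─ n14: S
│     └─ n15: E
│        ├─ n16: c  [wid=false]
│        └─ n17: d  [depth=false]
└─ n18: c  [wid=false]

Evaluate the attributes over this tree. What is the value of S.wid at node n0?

1. n1.lab = 8  [8]
2. n1.fin = false  [false]
3. n2.depth = false  [terminal]
4. n3.cnt = 5  [5]
5. n3.tag = 10  [C.lab + 2]
6. n3.live = 6  [C.lab - 2]
7. n5.depth = true  [terminal]
8. n6.depth = true  [terminal]
9. n7.depth = false  [terminal]
10. n4.tag = "ww"  ["ww"]
11. n4.wid = 8  [8]
12. n4.idx = -1  [-1]
13. n4.env = 21  [21]
14. n8.idx = "wwr"  [S.tag ++ "r"]
15. n8.pre = -2  [-2]
16. n9.depth = false  [terminal]
17. n10.depth = false  [terminal]
18. n11.depth = true  [terminal]
19. n8.live = 17  [E.pre + 19]
20. n8.depth = false  [d₂.depth == false]
21. n3.lab = false  [E.depth == true]
22. n1.ok = "yq"  ["yq"]
23. n12.idx = "ryq"  ["r" ++ C.ok]
24. n12.pre = 8  [8]
25. n13.wid = false  [terminal]
26. n15.idx = "qn"  ["qn"]
27. n15.pre = 16  [16]
28. n16.wid = false  [terminal]
29. n17.depth = false  [terminal]
30. n15.live = 29  [E.pre + 13]
31. n15.depth = true  [E.pre > 15]
32. n14.tag = "mw"  ["mw"]
33. n14.wid = 22  [E.live * -2 + 80]
34. n14.idx = 18  [18]
35. n14.env = 19  [E.live - 10]
36. n12.live = -9  [len(E.idx) - 12]
37. n12.depth = false  [E.pre > 8]
38. n18.wid = false  [terminal]
39. n0.tag = "yu"  ["yu"]
40. n0.wid = 2  [E.live + 11]
41. n0.idx = 7  [E.live * -2 - 11]
42. n0.env = 12  [12]

2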